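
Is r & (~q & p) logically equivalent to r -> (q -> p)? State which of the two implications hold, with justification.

Not equivalent: only (⇒) holds.

Forward direction. Assume the antecedent. If q is true, the antecedent cannot hold. If q is false, r -> (q -> p) reduces to true regardless of the other variables. Either way r -> (q -> p) holds.

Converse. This fails. Under q = F, r = F, p = F, the left side is false but the right side is true.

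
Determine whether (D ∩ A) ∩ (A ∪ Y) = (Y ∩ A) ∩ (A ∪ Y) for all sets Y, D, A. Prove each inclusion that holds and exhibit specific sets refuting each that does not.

(⟹) This inclusion fails. Take Y = ∅, D = {1}, A = {1}; then 1 ∈ (D ∩ A) ∩ (A ∪ Y) but 1 ∉ (Y ∩ A) ∩ (A ∪ Y).

(⟸) This inclusion fails. Take Y = {1}, D = ∅, A = {1}; then 1 ∈ (Y ∩ A) ∩ (A ∪ Y) but 1 ∉ (D ∩ A) ∩ (A ∪ Y).

Neither inclusion holds.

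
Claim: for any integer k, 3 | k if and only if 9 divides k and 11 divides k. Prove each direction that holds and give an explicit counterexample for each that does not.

(⇒) fails; (⇐) holds.

[⇐] Suppose 9 ∣ k and 11 ∣ k. Any common multiple of 9 and 11 is a multiple of their lcm; here gcd(9, 11) = 1, so lcm(9, 11) = 9·11 = 99, so 99 ∣ k. Since 3 ∣ 99, it follows that 3 ∣ k.

[⇒] This fails: take k = 3. Certainly 3 ∣ 3, but 9 ∤ 3.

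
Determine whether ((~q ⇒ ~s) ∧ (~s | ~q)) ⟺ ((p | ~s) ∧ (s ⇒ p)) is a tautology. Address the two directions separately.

(→) Assume the antecedent. If s is true, the antecedent cannot hold. If s is false, (p | ~s) ∧ (s ⇒ p) reduces to true regardless of the other variables. Either way (p | ~s) ∧ (s ⇒ p) holds.

(←) This fails. Under s = T, p = T, q = F, the left side is false but the right side is true.

The forward direction holds; the converse fails.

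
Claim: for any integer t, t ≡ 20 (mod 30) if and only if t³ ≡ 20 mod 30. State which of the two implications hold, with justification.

[⇒] Suppose t ≡ 20 (mod 30). Write t = 30j + 20. Then (30j + 20)³ = 27000j³ + 54000j² + 36000j + 8000 = 30(900j³ + 1800j² + 1200j + 266) + 20, so t³ ≡ 20 (mod 30).

[⇐] Conversely, suppose t³ ≡ 20 (mod 30). The only residue r in {0, …, 29} with r³ ≡ 20 (mod 30) is r = 20, so t ≡ 20 (mod 30).

Equivalent; both directions hold.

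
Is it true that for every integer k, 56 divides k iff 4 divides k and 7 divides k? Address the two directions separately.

Not equivalent: only (⇒) holds.

(→) If 56 ∣ k, write k = 56q. Since 56 = 14·4, k = 4·(14q), so 4 ∣ k; and since 56 = 8·7, k = 7·(8q), so 7 ∣ k.

(←) This fails: take k = 28. Both 4 ∣ 28 and 7 ∣ 28, yet 28 is not a multiple of 56 (since 28 = 0·56 + 28), so 56 ∤ 28.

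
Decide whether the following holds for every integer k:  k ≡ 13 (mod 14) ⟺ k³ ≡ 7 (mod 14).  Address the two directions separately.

Neither implication holds.

Forward direction. This fails: take k = 13. Then 13 ≡ 13 (mod 14), but 13³ = 2197 ≡ 13 (mod 14), not 7.

Converse. This fails: take k = 7. Then 7³ = 343 ≡ 7 (mod 14), yet 7 ≡ 7 (mod 14), not 13.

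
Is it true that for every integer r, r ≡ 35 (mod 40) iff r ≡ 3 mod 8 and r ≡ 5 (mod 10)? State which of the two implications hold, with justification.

(←) If r ≡ 3 (mod 8) and r ≡ 5 (mod 10), then by the Chinese remainder theorem r ≡ 35 (mod 40). This is exactly r ≡ 35 (mod 40).

(→) Suppose r ≡ 35 (mod 40); write r = 40j + 35. Since 8 ∣ 40, reducing mod 8 gives r ≡ 35 ≡ 3 (mod 8); since 10 ∣ 40, reducing mod 10 gives r ≡ 35 ≡ 5 (mod 10).

Both implications hold.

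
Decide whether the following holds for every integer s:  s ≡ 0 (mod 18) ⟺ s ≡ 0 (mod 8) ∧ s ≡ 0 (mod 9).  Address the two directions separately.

(⇒) This fails: s = 18 gives 18 ≡ 0 (mod 18) but 18 ≡ 2 (mod 8), so the conjunction on the right does not hold.

(⇐) Conversely, if s ≡ 0 (mod 8) and s ≡ 0 (mod 9), then by the Chinese remainder theorem s ≡ 0 (mod 72). Since 0 ≡ 0 (mod 18) and 18 ∣ 72, we get s ≡ 0 (mod 18).

Only the converse holds.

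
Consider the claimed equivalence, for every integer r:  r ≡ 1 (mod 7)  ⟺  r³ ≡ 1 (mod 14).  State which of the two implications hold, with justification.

(⟹) This fails: take r = 8. Then 8 ≡ 1 (mod 7), but 8³ = 512 ≡ 8 (mod 14), not 1.

(⟸) This fails: take r = 9. Then 9³ = 729 ≡ 1 (mod 14), yet 9 ≡ 2 (mod 7), not 1.

Both directions fail.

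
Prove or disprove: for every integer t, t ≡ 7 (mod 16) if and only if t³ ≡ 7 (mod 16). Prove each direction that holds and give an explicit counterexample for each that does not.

Converse. Suppose t³ ≡ 7 (mod 16). The only residue r in {0, …, 15} with r³ ≡ 7 (mod 16) is r = 7, so t ≡ 7 (mod 16).

Forward direction. Suppose t ≡ 7 (mod 16). Write t = 16j + 7. Then (16j + 7)³ = 4096j³ + 5376j² + 2352j + 343 = 16(256j³ + 336j² + 147j + 21) + 7, so t³ ≡ 7 (mod 16).

Both directions hold.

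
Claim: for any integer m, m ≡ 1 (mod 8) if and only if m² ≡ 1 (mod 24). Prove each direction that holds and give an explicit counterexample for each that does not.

Forward direction. This fails: take m = 9. Then 9 ≡ 1 (mod 8), but 9² = 81 ≡ 9 (mod 24), not 1.

Converse. This fails: take m = 5. Then 5² = 25 ≡ 1 (mod 24), yet 5 ≡ 5 (mod 8), not 1.

(⇒) fails and (⇐) fails.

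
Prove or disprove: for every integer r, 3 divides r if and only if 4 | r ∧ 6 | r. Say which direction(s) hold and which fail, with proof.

Forward direction. This fails: take r = 3. Certainly 3 ∣ 3, but 4 ∤ 3.

Converse. Suppose 4 ∣ r and 6 ∣ r. Any common multiple of 4 and 6 is a multiple of their lcm; here lcm(4, 6) = 4·6/gcd(4, 6) = 24/2 = 12, so 12 ∣ r. Since 3 ∣ 12, it follows that 3 ∣ r.

(⇒) fails; (⇐) holds.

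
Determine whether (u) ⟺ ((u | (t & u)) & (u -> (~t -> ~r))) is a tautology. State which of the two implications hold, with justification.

(←) Assume the antecedent. If t is true, the antecedent forces (t = T, u = T, r = F) or (t = T, u = T, r = T), and u holds there. If t is false, the antecedent forces (t = F, u = T, r = F), and u holds there. Either way u holds.

(→) This fails. Under t = F, u = T, r = T, the left side is true but the right side is false.

(⇒) fails; (⇐) holds.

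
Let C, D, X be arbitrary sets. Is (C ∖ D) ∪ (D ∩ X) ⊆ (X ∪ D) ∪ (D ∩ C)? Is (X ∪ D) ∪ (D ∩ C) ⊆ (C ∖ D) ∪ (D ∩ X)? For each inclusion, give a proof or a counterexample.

Neither inclusion holds.

(⟹) This inclusion fails. Take C = {1}, D = ∅, X = ∅; then 1 ∈ (C ∖ D) ∪ (D ∩ X) but 1 ∉ (X ∪ D) ∪ (D ∩ C).

(⟸) This inclusion fails. Take C = ∅, D = {1}, X = ∅; then 1 ∈ (X ∪ D) ∪ (D ∩ C) but 1 ∉ (C ∖ D) ∪ (D ∩ X).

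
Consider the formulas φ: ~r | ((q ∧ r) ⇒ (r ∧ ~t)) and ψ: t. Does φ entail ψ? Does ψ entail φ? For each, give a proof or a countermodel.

(⇒) fails and (⇐) fails.

[⇒] This fails. Under t = F, r = F, q = F, the left side is true but the right side is false.

[⇐] This fails. Under t = T, r = T, q = T, the left side is false but the right side is true.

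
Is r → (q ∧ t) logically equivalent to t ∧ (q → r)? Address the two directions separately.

(⇒) fails and (⇐) fails.

[⇒] This fails. Under q = F, r = F, t = F, the left side is true but the right side is false.

[⇐] This fails. Under q = F, r = T, t = T, the left side is false but the right side is true.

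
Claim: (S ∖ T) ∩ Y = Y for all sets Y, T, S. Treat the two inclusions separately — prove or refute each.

(⊇) This inclusion fails. Take Y = {1}, T = ∅, S = ∅; then 1 ∈ Y but 1 ∉ (S ∖ T) ∩ Y.

(⊆) Let x ∈ (S ∖ T) ∩ Y. Then x ∈ Y ∩ S and x ∉ T, from which x ∈ Y.

Only the forward inclusion holds.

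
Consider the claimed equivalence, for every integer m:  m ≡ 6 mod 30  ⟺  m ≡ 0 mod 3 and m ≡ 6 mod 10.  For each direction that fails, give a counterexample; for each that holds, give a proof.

(⇐) If m ≡ 0 (mod 3) and m ≡ 6 (mod 10), then by the Chinese remainder theorem m ≡ 6 (mod 30). This is exactly m ≡ 6 (mod 30).

(⇒) Suppose m ≡ 6 (mod 30); write m = 30j + 6. Since 3 ∣ 30, reducing mod 3 gives m ≡ 6 ≡ 0 (mod 3); since 10 ∣ 30, reducing mod 10 gives m ≡ 6 (mod 10).

Equivalent; both directions hold.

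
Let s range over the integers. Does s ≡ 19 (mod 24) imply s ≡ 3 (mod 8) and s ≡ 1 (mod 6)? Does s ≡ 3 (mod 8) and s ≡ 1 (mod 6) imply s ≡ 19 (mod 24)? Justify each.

Both directions hold.

[⇒] Suppose s ≡ 19 (mod 24); write s = 24j + 19. Since 8 ∣ 24, reducing mod 8 gives s ≡ 19 ≡ 3 (mod 8); since 6 ∣ 24, reducing mod 6 gives s ≡ 19 ≡ 1 (mod 6).

[⇐] Conversely, if s ≡ 3 (mod 8) and s ≡ 1 (mod 6), then by the Chinese remainder theorem s ≡ 19 (mod 24). This is exactly s ≡ 19 (mod 24).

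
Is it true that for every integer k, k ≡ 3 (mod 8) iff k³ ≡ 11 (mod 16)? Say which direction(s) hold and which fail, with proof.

Forward direction. This fails: take k = 11. Then 11 ≡ 3 (mod 8), but 11³ = 1331 ≡ 3 (mod 16), not 11.

Converse. The residues r modulo 16 with r³ ≡ 11 (mod 16) are exactly {3}, and each is ≡ 3 (mod 8).

Only the reverse direction holds.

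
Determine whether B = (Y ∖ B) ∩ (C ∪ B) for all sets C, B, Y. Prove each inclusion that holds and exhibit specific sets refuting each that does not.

Both inclusions fail.

Forward inclusion. This inclusion fails. Take C = ∅, B = {1}, Y = ∅; then 1 ∈ B but 1 ∉ (Y ∖ B) ∩ (C ∪ B).

Reverse inclusion. This inclusion fails. Take C = {1}, B = ∅, Y = {1}; then 1 ∈ (Y ∖ B) ∩ (C ∪ B) but 1 ∉ B.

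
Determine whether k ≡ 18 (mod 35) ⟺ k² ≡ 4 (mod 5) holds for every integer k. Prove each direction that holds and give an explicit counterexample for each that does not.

(⇒) Suppose k ≡ 18 (mod 35). Then k² ≡ 18² = 324 (mod 35), and since 5 ∣ 35, also k² ≡ 4 (mod 5).

(⇐) This fails: take k = 2. Then 2² = 4 ≡ 4 (mod 5), yet 2 ≡ 2 (mod 35), not 18.

Only the forward direction holds.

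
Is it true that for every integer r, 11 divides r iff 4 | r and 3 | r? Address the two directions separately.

Forward direction. This fails: take r = 11. Certainly 11 ∣ 11, but 4 ∤ 11.

Converse. This fails: take r = 12. Both 4 ∣ 12 and 3 ∣ 12, yet 12 is not a multiple of 11 (since 12 = 1·11 + 1), so 11 ∤ 12.

Neither implication holds.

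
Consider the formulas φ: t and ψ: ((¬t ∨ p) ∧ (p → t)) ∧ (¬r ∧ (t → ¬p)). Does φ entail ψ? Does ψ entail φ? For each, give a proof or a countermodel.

(⇒) fails and (⇐) fails.

(⟹) This fails. Under t = T, r = F, p = F, the left side is true but the right side is false.

(⟸) This fails. Under t = F, r = F, p = F, the left side is false but the right side is true.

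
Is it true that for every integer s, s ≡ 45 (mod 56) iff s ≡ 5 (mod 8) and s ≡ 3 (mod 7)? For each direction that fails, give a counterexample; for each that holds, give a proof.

Forward direction. Suppose s ≡ 45 (mod 56); write s = 56j + 45. Since 8 ∣ 56, reducing mod 8 gives s ≡ 45 ≡ 5 (mod 8); since 7 ∣ 56, reducing mod 7 gives s ≡ 45 ≡ 3 (mod 7).

Converse. If s ≡ 5 (mod 8) and s ≡ 3 (mod 7), then by the Chinese remainder theorem s ≡ 45 (mod 56). This is exactly s ≡ 45 (mod 56).

Both implications hold.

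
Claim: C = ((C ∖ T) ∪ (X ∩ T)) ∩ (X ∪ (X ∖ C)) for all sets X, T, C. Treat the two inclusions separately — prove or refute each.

Neither inclusion holds.

(⊆) This inclusion fails. Take X = ∅, T = ∅, C = {1}; then 1 ∈ C but 1 ∉ ((C ∖ T) ∪ (X ∩ T)) ∩ (X ∪ (X ∖ C)).

(⊇) This inclusion fails. Take X = {1}, T = {1}, C = ∅; then 1 ∈ ((C ∖ T) ∪ (X ∩ T)) ∩ (X ∪ (X ∖ C)) but 1 ∉ C.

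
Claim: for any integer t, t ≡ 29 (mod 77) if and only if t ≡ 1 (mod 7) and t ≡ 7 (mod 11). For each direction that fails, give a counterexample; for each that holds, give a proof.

The biconditional holds.

(←) If t ≡ 1 (mod 7) and t ≡ 7 (mod 11), then by the Chinese remainder theorem t ≡ 29 (mod 77). This is exactly t ≡ 29 (mod 77).

(→) Suppose t ≡ 29 (mod 77); write t = 77j + 29. Since 7 ∣ 77, reducing mod 7 gives t ≡ 29 ≡ 1 (mod 7); since 11 ∣ 77, reducing mod 11 gives t ≡ 29 ≡ 7 (mod 11).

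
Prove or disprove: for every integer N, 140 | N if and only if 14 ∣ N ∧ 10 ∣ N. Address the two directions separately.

Only the forward direction holds.

Forward direction. If 140 ∣ N, write N = 140q. Since 140 = 10·14, N = 14·(10q), so 14 ∣ N; and since 140 = 14·10, N = 10·(14q), so 10 ∣ N.

Converse. This fails: take N = 70. Both 14 ∣ 70 and 10 ∣ 70, yet 70 is not a multiple of 140 (since 70 = 0·140 + 70), so 140 ∤ 70.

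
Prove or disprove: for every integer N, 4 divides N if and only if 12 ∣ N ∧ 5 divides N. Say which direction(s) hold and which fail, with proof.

[⇒] This fails: take N = 4. Certainly 4 ∣ 4, but 12 ∤ 4.

[⇐] Suppose 12 ∣ N and 5 ∣ N. Any common multiple of 12 and 5 is a multiple of their lcm; here gcd(12, 5) = 1, so lcm(12, 5) = 12·5 = 60, so 60 ∣ N. Since 4 ∣ 60, it follows that 4 ∣ N.

Only the reverse direction holds.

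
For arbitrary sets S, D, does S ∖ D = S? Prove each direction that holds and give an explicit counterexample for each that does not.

Only the forward inclusion holds.

(⊇) This inclusion fails. Take S = {1}, D = {1}; then 1 ∈ S but 1 ∉ S ∖ D.

(⊆) Let x ∈ S ∖ D. Then x ∈ S and x ∉ D, from which x ∈ S.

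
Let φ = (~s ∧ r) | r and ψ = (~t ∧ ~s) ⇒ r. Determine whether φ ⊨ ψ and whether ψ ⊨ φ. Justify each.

[⇒] Assume the antecedent. If r is true, (~t ∧ ~s) ⇒ r reduces to true regardless of the other variables. If r is false, the antecedent cannot hold. Either way (~t ∧ ~s) ⇒ r holds.

[⇐] This fails. Under r = F, t = T, s = F, the left side is false but the right side is true.

(⇒) holds; (⇐) fails.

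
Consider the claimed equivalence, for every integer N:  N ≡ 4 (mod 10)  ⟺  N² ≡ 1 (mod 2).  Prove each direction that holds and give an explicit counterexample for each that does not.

Neither implication holds.

(⟹) This fails: take N = 4. Then 4 ≡ 4 (mod 10), but 4² = 16 ≡ 0 (mod 2), not 1.

(⟸) This fails: take N = 1. Then 1² = 1 ≡ 1 (mod 2), yet 1 ≡ 1 (mod 10), not 4.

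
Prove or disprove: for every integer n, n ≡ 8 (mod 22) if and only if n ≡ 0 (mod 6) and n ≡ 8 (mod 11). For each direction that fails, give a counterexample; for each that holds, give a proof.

The forward direction fails; the converse holds.

(⟹) This fails: n = 8 gives 8 ≡ 8 (mod 22) but 8 ≡ 2 (mod 6), so the conjunction on the right does not hold.

(⟸) Conversely, if n ≡ 0 (mod 6) and n ≡ 8 (mod 11), then by the Chinese remainder theorem n ≡ 30 (mod 66). Since 30 ≡ 8 (mod 22) and 22 ∣ 66, we get n ≡ 8 (mod 22).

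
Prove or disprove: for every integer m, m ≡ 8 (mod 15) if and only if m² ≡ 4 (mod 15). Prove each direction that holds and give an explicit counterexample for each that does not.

Forward direction. Suppose m ≡ 8 (mod 15). Write m = 15j + 8. Then (15j + 8)² = 225j² + 240j + 64 = 15(15j² + 16j + 4) + 4, so m² ≡ 4 (mod 15).

Converse. This fails: take m = 2. Then 2² = 4 ≡ 4 (mod 15), yet 2 ≡ 2 (mod 15), not 8.

Not equivalent: only (⇒) holds.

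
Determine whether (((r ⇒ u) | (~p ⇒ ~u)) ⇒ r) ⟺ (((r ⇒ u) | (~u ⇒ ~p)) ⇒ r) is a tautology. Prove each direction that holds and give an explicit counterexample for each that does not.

Forward direction. Assume the antecedent. If r is true, ((r ⇒ u) | (~u ⇒ ~p)) ⇒ r reduces to true regardless of the other variables. If r is false, the antecedent cannot hold. Either way ((r ⇒ u) | (~u ⇒ ~p)) ⇒ r holds.

Converse. Assume the antecedent. If r is true, ((r ⇒ u) | (~p ⇒ ~u)) ⇒ r reduces to true regardless of the other variables. If r is false, the antecedent cannot hold. Either way ((r ⇒ u) | (~p ⇒ ~u)) ⇒ r holds.

Both implications hold.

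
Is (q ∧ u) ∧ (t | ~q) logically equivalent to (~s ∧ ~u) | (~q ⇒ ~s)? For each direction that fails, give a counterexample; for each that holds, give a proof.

Not equivalent: only (⇒) holds.

(⇐) This fails. Under s = F, u = F, t = F, q = F, the left side is false but the right side is true.

(⇒) Assume the antecedent. If s is true, the antecedent forces (s = T, u = T, t = T, q = T), and (~s ∧ ~u) | (~q ⇒ ~s) holds there. If s is false, (~s ∧ ~u) | (~q ⇒ ~s) reduces to true regardless of the other variables. Either way (~s ∧ ~u) | (~q ⇒ ~s) holds.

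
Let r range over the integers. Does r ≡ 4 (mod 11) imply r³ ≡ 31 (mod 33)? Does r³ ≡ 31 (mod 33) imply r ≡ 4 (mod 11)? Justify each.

(⇒) This fails: take r = 15. Then 15 ≡ 4 (mod 11), but 15³ = 3375 ≡ 9 (mod 33), not 31.

(⇐) Conversely, the residues r modulo 33 with r³ ≡ 31 (mod 33) are exactly {4}, and each is ≡ 4 (mod 11).

Only the reverse direction holds.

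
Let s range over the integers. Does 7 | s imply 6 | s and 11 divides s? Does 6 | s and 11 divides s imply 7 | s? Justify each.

Neither direction holds.

(⟹) This fails: take s = 7. Certainly 7 ∣ 7, but 6 ∤ 7.

(⟸) This fails: take s = 66. Both 6 ∣ 66 and 11 ∣ 66, yet 66 is not a multiple of 7 (since 66 = 9·7 + 3), so 7 ∤ 66.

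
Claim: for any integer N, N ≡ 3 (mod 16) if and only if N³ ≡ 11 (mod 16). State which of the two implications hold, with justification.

Equivalent; both directions hold.

(⇐) Suppose N³ ≡ 11 (mod 16). The only residue r in {0, …, 15} with r³ ≡ 11 (mod 16) is r = 3, so N ≡ 3 (mod 16).

(⇒) Suppose N ≡ 3 (mod 16). Write N = 16j + 3. Then (16j + 3)³ = 4096j³ + 2304j² + 432j + 27 = 16(256j³ + 144j² + 27j + 1) + 11, so N³ ≡ 11 (mod 16).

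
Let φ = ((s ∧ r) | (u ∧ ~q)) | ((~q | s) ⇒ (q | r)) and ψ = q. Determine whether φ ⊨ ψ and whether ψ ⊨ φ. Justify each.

Only the converse holds.

(⟹) This fails. Under u = T, r = F, q = F, s = F, the left side is true but the right side is false.

(⟸) Assume the antecedent. If q is true, the consequent reduces to true regardless of the other variables. If q is false, the antecedent cannot hold. Either way the consequent holds.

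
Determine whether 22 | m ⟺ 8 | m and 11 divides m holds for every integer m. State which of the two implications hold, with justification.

Only the reverse direction holds.

Forward direction. This fails: take m = 22. Certainly 22 ∣ 22, but 8 ∤ 22.

Converse. Suppose 8 ∣ m and 11 ∣ m. Any common multiple of 8 and 11 is a multiple of their lcm; here gcd(8, 11) = 1, so lcm(8, 11) = 8·11 = 88, so 88 ∣ m. Since 22 ∣ 88, it follows that 22 ∣ m.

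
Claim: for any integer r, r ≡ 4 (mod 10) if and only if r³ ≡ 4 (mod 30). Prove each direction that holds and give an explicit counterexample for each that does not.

(⇐) The residues r modulo 30 with r³ ≡ 4 (mod 30) are exactly {4}, and each is ≡ 4 (mod 10).

(⇒) This fails: take r = 14. Then 14 ≡ 4 (mod 10), but 14³ = 2744 ≡ 14 (mod 30), not 4.

(⇒) fails; (⇐) holds.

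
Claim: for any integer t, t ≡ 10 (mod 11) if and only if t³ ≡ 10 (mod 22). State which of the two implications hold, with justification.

(⟹) This fails: take t = 21. Then 21 ≡ 10 (mod 11), but 21³ = 9261 ≡ 21 (mod 22), not 10.

(⟸) Conversely, the residues r modulo 22 with r³ ≡ 10 (mod 22) are exactly {10}, and each is ≡ 10 (mod 11).

The forward direction fails; the converse holds.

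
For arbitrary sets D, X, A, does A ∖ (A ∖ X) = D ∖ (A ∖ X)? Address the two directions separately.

(⊆) This inclusion fails. Take D = ∅, X = {1}, A = {1}; then 1 ∈ A ∖ (A ∖ X) but 1 ∉ D ∖ (A ∖ X).

(⊇) This inclusion fails. Take D = {1}, X = ∅, A = ∅; then 1 ∈ D ∖ (A ∖ X) but 1 ∉ A ∖ (A ∖ X).

Both inclusions fail.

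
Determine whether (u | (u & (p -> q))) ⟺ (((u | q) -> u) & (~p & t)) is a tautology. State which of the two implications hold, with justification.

[⇒] This fails. Under u = T, q = F, t = F, p = F, the left side is true but the right side is false.

[⇐] This fails. Under u = F, q = F, t = T, p = F, the left side is false but the right side is true.

Neither direction holds.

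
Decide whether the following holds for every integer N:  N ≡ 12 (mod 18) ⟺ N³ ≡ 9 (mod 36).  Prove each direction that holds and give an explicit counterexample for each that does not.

Neither implication holds.

(⇒) This fails: take N = 12. Then 12 ≡ 12 (mod 18), but 12³ = 1728 ≡ 0 (mod 36), not 9.

(⇐) This fails: take N = 9. Then 9³ = 729 ≡ 9 (mod 36), yet 9 ≡ 9 (mod 18), not 12.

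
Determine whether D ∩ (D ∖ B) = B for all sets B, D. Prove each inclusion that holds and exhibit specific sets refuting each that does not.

Both inclusions fail.

Forward inclusion. This inclusion fails. Take B = ∅, D = {1}; then 1 ∈ D ∩ (D ∖ B) but 1 ∉ B.

Reverse inclusion. This inclusion fails. Take B = {1}, D = ∅; then 1 ∈ B but 1 ∉ D ∩ (D ∖ B).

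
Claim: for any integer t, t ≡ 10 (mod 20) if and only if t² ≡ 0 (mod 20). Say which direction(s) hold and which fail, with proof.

Converse. This fails: take t = 0. Then 0² = 0 ≡ 0 (mod 20), yet 0 ≡ 0 (mod 20), not 10.

Forward direction. Suppose t ≡ 10 (mod 20). Write t = 20j + 10. Then (20j + 10)² = 400j² + 400j + 100 = 20(20j² + 20j + 5) + 0, so t² ≡ 0 (mod 20).

Only the forward direction holds.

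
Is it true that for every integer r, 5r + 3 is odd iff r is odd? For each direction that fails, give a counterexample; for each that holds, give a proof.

Forward direction. This fails: r = 0 gives 5r + 3 = 3, which is odd, but 0 is even, not odd.

Converse. This also fails: r = 3 is odd, but 5r + 3 = 18 is even, not odd.

Neither implication holds.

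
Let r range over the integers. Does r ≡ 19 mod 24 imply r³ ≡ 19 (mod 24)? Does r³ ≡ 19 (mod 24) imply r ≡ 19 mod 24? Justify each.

(⇒) Suppose r ≡ 19 mod 24. Write r = 24j + 19. Then (24j + 19)³ = 13824j³ + 32832j² + 25992j + 6859 = 24(576j³ + 1368j² + 1083j + 285) + 19, so r³ ≡ 19 (mod 24).

(⇐) Conversely, suppose r³ ≡ 19 (mod 24). The only residue r in {0, …, 23} with r³ ≡ 19 (mod 24) is r = 19, so r ≡ 19 (mod 24).

Both directions hold; the statement is true.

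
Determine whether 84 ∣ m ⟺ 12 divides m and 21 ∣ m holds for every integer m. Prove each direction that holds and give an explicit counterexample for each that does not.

(⟹) If 84 ∣ m, write m = 84q. Since 84 = 7·12, m = 12·(7q), so 12 ∣ m; and since 84 = 4·21, m = 21·(4q), so 21 ∣ m.

(⟸) Suppose 12 ∣ m and 21 ∣ m. Any common multiple of 12 and 21 is a multiple of their lcm; here lcm(12, 21) = 12·21/gcd(12, 21) = 252/3 = 84, so 84 ∣ m.

Both directions hold.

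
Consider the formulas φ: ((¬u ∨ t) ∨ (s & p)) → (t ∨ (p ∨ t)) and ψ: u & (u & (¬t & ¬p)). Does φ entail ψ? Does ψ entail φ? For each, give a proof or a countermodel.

Forward direction. This fails. Under s = F, p = T, u = F, t = F, the left side is true but the right side is false.

Converse. Assume the antecedent. If s is true, the antecedent forces (s = T, p = F, u = T, t = F), and the consequent holds there. If s is false, the antecedent forces (s = F, p = F, u = T, t = F), and the consequent holds there. Either way the consequent holds.

Only the reverse direction holds.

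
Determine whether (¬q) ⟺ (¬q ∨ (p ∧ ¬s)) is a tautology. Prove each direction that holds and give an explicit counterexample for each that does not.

(⇒) Assume the antecedent. If q is true, the antecedent cannot hold. If q is false, ¬q ∨ (p ∧ ¬s) reduces to true regardless of the other variables. Either way ¬q ∨ (p ∧ ¬s) holds.

(⇐) This fails. Under q = T, s = F, p = T, the left side is false but the right side is true.

The forward direction holds; the converse fails.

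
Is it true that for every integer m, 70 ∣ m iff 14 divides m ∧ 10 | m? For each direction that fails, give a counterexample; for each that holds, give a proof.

Both directions hold; the statement is true.

(←) Suppose 14 ∣ m and 10 ∣ m. Any common multiple of 14 and 10 is a multiple of their lcm; here lcm(14, 10) = 14·10/gcd(14, 10) = 140/2 = 70, so 70 ∣ m.

(→) If 70 ∣ m, write m = 70q. Since 70 = 5·14, m = 14·(5q), so 14 ∣ m; and since 70 = 7·10, m = 10·(7q), so 10 ∣ m.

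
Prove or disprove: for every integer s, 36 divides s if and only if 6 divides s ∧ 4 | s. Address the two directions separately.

Only the forward direction holds.

(→) If 36 ∣ s, write s = 36q. Since 36 = 6·6, s = 6·(6q), so 6 ∣ s; and since 36 = 9·4, s = 4·(9q), so 4 ∣ s.

(←) This fails: take s = 12. Both 6 ∣ 12 and 4 ∣ 12, yet 12 is not a multiple of 36 (since 12 = 0·36 + 12), so 36 ∤ 12.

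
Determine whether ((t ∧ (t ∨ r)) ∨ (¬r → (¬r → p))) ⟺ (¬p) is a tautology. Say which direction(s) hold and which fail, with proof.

(→) This fails. Under t = F, r = F, p = T, the left side is true but the right side is false.

(←) This fails. Under t = F, r = F, p = F, the left side is false but the right side is true.

Neither direction holds.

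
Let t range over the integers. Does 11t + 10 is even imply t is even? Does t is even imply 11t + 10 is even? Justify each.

(⇐) Suppose t is even; write t = 2j. Then 11t + 10 = 11·(2j) + 10 = 2·11j + 10, which is even.

(⇒) Suppose 11t + 10 is even. Since 11 is odd, 11t and t have the same parity, so 11t + 10 ≡ t + 10 (mod 2). As 10 is even, 11t + 10 is even exactly when t is even. Thus t is even.

Both implications hold.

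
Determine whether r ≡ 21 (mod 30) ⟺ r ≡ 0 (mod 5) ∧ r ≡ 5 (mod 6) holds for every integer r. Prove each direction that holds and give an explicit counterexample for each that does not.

(→) This fails: r = 21 gives 21 ≡ 21 (mod 30) but 21 ≡ 1 (mod 5), so the conjunction on the right does not hold.

(←) This fails: r = 5 satisfies both congruences on the right (5 ≡ 0 mod 5 and 5 ≡ 5 mod 6) yet 5 ≡ 5 (mod 30), not 21.

Neither implication holds.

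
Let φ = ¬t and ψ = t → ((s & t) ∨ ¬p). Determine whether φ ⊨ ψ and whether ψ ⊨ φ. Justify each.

(⇒) Assume the antecedent. If p is true, the antecedent forces (p = T, s = F, t = F) or (p = T, s = T, t = F), and t → ((s & t) ∨ ¬p) holds there. If p is false, t → ((s & t) ∨ ¬p) reduces to true regardless of the other variables. Either way t → ((s & t) ∨ ¬p) holds.

(⇐) This fails. Under p = F, s = F, t = T, the left side is false but the right side is true.

Only the forward implication holds.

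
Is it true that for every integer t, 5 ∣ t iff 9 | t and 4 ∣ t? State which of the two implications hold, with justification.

(⇒) This fails: take t = 5. Certainly 5 ∣ 5, but 9 ∤ 5.

(⇐) This fails: take t = 36. Both 9 ∣ 36 and 4 ∣ 36, yet 36 is not a multiple of 5 (since 36 = 7·5 + 1), so 5 ∤ 36.

Neither implication holds.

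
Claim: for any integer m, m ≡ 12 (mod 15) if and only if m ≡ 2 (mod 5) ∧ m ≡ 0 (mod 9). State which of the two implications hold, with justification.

[⇒] This fails: m = 42 gives 42 ≡ 12 (mod 15) but 42 ≡ 6 (mod 9), so the conjunction on the right does not hold.

[⇐] Conversely, if m ≡ 2 (mod 5) and m ≡ 0 (mod 9), then by the Chinese remainder theorem m ≡ 27 (mod 45). Since 27 ≡ 12 (mod 15) and 15 ∣ 45, we get m ≡ 12 (mod 15).

Not equivalent: only (⇐) holds.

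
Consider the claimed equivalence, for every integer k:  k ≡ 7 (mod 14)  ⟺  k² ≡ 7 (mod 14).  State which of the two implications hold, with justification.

(⟸) Suppose k² ≡ 7 (mod 14). The only residue r in {0, …, 13} with r² ≡ 7 (mod 14) is r = 7, so k ≡ 7 (mod 14).

(⟹) Suppose k ≡ 7 (mod 14). Write k = 14j + 7. Then (14j + 7)² = 196j² + 196j + 49 = 14(14j² + 14j + 3) + 7, so k² ≡ 7 (mod 14).

Both directions hold; the statement is true.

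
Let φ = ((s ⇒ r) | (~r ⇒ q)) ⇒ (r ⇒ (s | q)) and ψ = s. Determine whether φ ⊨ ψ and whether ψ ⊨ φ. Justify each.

Forward direction. This fails. Under r = F, q = F, s = F, the left side is true but the right side is false.

Converse. Assume the antecedent. If r is true, the antecedent forces (r = T, q = F, s = T) or (r = T, q = T, s = T), and the consequent holds there. If r is false, the consequent reduces to true regardless of the other variables. Either way the consequent holds.

Only the converse holds.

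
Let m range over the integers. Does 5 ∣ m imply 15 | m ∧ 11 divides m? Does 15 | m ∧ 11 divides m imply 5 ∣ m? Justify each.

Forward direction. This fails: take m = 5. Certainly 5 ∣ 5, but 15 ∤ 5.

Converse. Suppose 15 ∣ m and 11 ∣ m. Any common multiple of 15 and 11 is a multiple of their lcm; here gcd(15, 11) = 1, so lcm(15, 11) = 15·11 = 165, so 165 ∣ m. Since 5 ∣ 165, it follows that 5 ∣ m.

Not equivalent: only (⇐) holds.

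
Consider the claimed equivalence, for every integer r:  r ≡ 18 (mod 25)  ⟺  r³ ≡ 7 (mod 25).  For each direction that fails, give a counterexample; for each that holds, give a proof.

(⟹) Suppose r ≡ 18 (mod 25). Write r = 25j + 18. Then (25j + 18)³ = 15625j³ + 33750j² + 24300j + 5832 = 25(625j³ + 1350j² + 972j + 233) + 7, so r³ ≡ 7 (mod 25).

(⟸) Conversely, suppose r³ ≡ 7 (mod 25). The only residue r in {0, …, 24} with r³ ≡ 7 (mod 25) is r = 18, so r ≡ 18 (mod 25).

Both directions hold; the statement is true.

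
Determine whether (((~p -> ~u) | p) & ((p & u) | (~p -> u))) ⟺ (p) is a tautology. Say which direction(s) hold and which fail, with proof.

The biconditional holds.

[⇐] Assume the antecedent. If u is true, the antecedent forces (u = T, p = T), and the consequent holds there. If u is false, the antecedent forces (u = F, p = T), and the consequent holds there. Either way the consequent holds.

[⇒] Assume the antecedent. If u is true, the antecedent forces (u = T, p = T), and p holds there. If u is false, the antecedent forces (u = F, p = T), and p holds there. Either way p holds.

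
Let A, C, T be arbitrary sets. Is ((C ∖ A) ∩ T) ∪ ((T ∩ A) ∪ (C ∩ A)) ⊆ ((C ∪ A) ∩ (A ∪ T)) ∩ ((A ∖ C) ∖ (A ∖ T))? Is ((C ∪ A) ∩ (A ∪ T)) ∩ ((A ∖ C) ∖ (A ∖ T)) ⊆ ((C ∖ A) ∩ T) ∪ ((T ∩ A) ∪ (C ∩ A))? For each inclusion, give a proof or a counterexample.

(⊆) fails; (⊇) holds.

(⟹) This inclusion fails. Take A = {1}, C = {1}, T = ∅; then 1 ∈ ((C ∖ A) ∩ T) ∪ ((T ∩ A) ∪ (C ∩ A)) but 1 ∉ ((C ∪ A) ∩ (A ∪ T)) ∩ ((A ∖ C) ∖ (A ∖ T)).

(⟸) Let x ∈ ((C ∪ A) ∩ (A ∪ T)) ∩ ((A ∖ C) ∖ (A ∖ T)). Then x ∈ A ∩ T and x ∉ C, from which x ∈ ((C ∖ A) ∩ T) ∪ ((T ∩ A) ∪ (C ∩ A)).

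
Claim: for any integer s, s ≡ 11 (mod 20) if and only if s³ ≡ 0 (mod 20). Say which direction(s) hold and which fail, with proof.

(⇒) This fails: take s = 11. Then 11 ≡ 11 (mod 20), but 11³ = 1331 ≡ 11 (mod 20), not 0.

(⇐) This fails: take s = 0. Then 0³ = 0 ≡ 0 (mod 20), yet 0 ≡ 0 (mod 20), not 11.

Neither implication holds.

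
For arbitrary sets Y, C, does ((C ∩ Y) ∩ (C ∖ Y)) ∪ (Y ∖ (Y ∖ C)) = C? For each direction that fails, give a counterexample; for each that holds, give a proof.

(⟹) Let x ∈ ((C ∩ Y) ∩ (C ∖ Y)) ∪ (Y ∖ (Y ∖ C)). Then x ∈ Y ∩ C, from which x ∈ C.

(⟸) This inclusion fails. Take Y = ∅, C = {1}; then 1 ∈ C but 1 ∉ ((C ∩ Y) ∩ (C ∖ Y)) ∪ (Y ∖ (Y ∖ C)).

Only the forward inclusion holds.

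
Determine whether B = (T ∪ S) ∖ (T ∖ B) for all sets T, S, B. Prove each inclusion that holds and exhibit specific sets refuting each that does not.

Forward inclusion. This inclusion fails. Take T = ∅, S = ∅, B = {1}; then 1 ∈ B but 1 ∉ (T ∪ S) ∖ (T ∖ B).

Reverse inclusion. This inclusion fails. Take T = ∅, S = {1}, B = ∅; then 1 ∈ (T ∪ S) ∖ (T ∖ B) but 1 ∉ B.

Both inclusions fail.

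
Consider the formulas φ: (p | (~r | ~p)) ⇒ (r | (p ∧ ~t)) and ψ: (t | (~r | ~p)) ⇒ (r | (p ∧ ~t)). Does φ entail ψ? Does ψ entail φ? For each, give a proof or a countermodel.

Equivalent; both directions hold.

(⟹) Assume the antecedent. If r is true, the consequent reduces to true regardless of the other variables. If r is false, the antecedent forces (p = T, r = F, t = F), and the consequent holds there. Either way the consequent holds.

(⟸) Assume the antecedent. If r is true, the consequent reduces to true regardless of the other variables. If r is false, the antecedent forces (p = T, r = F, t = F), and the consequent holds there. Either way the consequent holds.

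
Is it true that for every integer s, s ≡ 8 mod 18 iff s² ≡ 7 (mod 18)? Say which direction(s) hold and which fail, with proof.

(⇒) fails and (⇐) fails.

[⇒] This fails: take s = 8. Then 8 ≡ 8 (mod 18), but 8² = 64 ≡ 10 (mod 18), not 7.

[⇐] This fails: take s = 5. Then 5² = 25 ≡ 7 (mod 18), yet 5 ≡ 5 (mod 18), not 8.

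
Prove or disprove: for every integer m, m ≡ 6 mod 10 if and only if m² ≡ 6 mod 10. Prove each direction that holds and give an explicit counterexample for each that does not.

Not equivalent: only (⇒) holds.

[⇒] Suppose m ≡ 6 mod 10. Write m = 10j + 6. Then (10j + 6)² = 100j² + 120j + 36 = 10(10j² + 12j + 3) + 6, so m² ≡ 6 (mod 10).

[⇐] This fails: take m = 4. Then 4² = 16 ≡ 6 (mod 10), yet 4 ≡ 4 (mod 10), not 6.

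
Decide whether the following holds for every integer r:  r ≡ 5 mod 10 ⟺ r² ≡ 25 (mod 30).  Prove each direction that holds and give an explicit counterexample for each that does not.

Only the converse holds.

(←) The residues r modulo 30 with r² ≡ 25 (mod 30) are exactly {5, 25}, and each is ≡ 5 (mod 10).

(→) This fails: take r = 15. Then 15 ≡ 5 (mod 10), but 15² = 225 ≡ 15 (mod 30), not 25.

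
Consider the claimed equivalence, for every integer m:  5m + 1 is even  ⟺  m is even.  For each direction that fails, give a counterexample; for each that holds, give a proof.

(⇒) This fails: m = 1 gives 5m + 1 = 6, which is even, but 1 is odd, not even.

(⇐) This also fails: m = 4 is even, but 5m + 1 = 21 is odd, not even.

Both directions fail.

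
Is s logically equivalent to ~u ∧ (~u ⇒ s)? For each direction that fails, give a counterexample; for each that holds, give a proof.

(⇒) fails; (⇐) holds.

(⇐) Assume the antecedent. If u is true, the antecedent cannot hold. If u is false, the antecedent forces (u = F, s = T), and s holds there. Either way s holds.

(⇒) This fails. Under u = T, s = T, the left side is true but the right side is false.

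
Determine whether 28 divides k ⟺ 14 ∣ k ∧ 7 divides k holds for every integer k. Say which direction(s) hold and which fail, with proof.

(⟸) This fails: take k = 14. Both 14 ∣ 14 and 7 ∣ 14, yet 14 is not a multiple of 28 (since 14 = 0·28 + 14), so 28 ∤ 14.

(⟹) If 28 ∣ k, write k = 28q. Since 28 = 2·14, k = 14·(2q), so 14 ∣ k; and since 28 = 4·7, k = 7·(4q), so 7 ∣ k.

Only the forward direction holds.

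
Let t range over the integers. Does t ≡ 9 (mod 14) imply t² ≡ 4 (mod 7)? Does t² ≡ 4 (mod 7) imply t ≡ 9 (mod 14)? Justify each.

(⇒) holds; (⇐) fails.

Forward direction. Suppose t ≡ 9 (mod 14). Then t² ≡ 9² = 81 (mod 14), and since 7 ∣ 14, also t² ≡ 4 (mod 7).

Converse. This fails: take t = 2. Then 2² = 4 ≡ 4 (mod 7), yet 2 ≡ 2 (mod 14), not 9.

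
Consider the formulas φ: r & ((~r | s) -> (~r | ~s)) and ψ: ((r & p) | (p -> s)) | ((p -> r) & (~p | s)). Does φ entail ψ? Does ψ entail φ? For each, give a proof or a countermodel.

(⇒) Assume the antecedent. If s is true, the antecedent cannot hold. If s is false, the antecedent forces (s = F, p = F, r = T) or (s = F, p = T, r = T), and the consequent holds there. Either way the consequent holds.

(⇐) This fails. Under s = F, p = F, r = F, the left side is false but the right side is true.

Not equivalent: only (⇒) holds.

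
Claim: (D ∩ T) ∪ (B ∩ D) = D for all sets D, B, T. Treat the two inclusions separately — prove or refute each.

Reverse inclusion. This inclusion fails. Take D = {1}, B = ∅, T = ∅; then 1 ∈ D but 1 ∉ (D ∩ T) ∪ (B ∩ D).

Forward inclusion. Let x ∈ (D ∩ T) ∪ (B ∩ D). Then either x ∈ D ∩ B and x ∉ T; or x ∈ D ∩ T and x ∉ B; or x ∈ D ∩ B ∩ T. In each case x ∈ D, so (D ∩ T) ∪ (B ∩ D) ⊆ D.

Only the forward inclusion holds.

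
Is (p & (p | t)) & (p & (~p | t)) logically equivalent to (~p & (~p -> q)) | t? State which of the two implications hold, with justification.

Not equivalent: only (⇒) holds.

(→) Assume the antecedent. If q is true, the antecedent forces (q = T, p = T, t = T), and (~p & (~p -> q)) | t holds there. If q is false, the antecedent forces (q = F, p = T, t = T), and (~p & (~p -> q)) | t holds there. Either way (~p & (~p -> q)) | t holds.

(←) This fails. Under q = T, p = F, t = F, the left side is false but the right side is true.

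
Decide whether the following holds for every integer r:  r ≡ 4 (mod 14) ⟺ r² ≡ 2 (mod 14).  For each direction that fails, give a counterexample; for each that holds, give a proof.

Not equivalent: only (⇒) holds.

(→) Suppose r ≡ 4 (mod 14). Write r = 14j + 4. Then (14j + 4)² = 196j² + 112j + 16 = 14(14j² + 8j + 1) + 2, so r² ≡ 2 (mod 14).

(←) This fails: take r = 10. Then 10² = 100 ≡ 2 (mod 14), yet 10 ≡ 10 (mod 14), not 4.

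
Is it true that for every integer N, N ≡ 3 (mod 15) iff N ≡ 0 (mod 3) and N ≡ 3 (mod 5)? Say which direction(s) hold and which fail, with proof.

[⇐] If N ≡ 0 (mod 3) and N ≡ 3 (mod 5), then by the Chinese remainder theorem N ≡ 3 (mod 15). This is exactly N ≡ 3 (mod 15).

[⇒] Suppose N ≡ 3 (mod 15); write N = 15j + 3. Since 3 ∣ 15, reducing mod 3 gives N ≡ 3 ≡ 0 (mod 3); since 5 ∣ 15, reducing mod 5 gives N ≡ 3 (mod 5).

Both implications hold.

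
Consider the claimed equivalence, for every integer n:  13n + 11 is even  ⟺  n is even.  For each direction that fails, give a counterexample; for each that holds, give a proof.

Neither direction holds.

(→) This fails: n = 3 gives 13n + 11 = 50, which is even, but 3 is odd, not even.

(←) This also fails: n = 6 is even, but 13n + 11 = 89 is odd, not even.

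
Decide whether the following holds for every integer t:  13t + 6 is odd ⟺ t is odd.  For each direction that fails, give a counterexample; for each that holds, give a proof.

Both implications hold.

Converse. Suppose t is odd; write t = 2j + 1. Then 13t + 6 = 13·(2j + 1) + 6 = 2·13j + 19, which is odd.

Forward direction. Suppose 13t + 6 is odd. Since 13 is odd, 13t and t have the same parity, so 13t + 6 ≡ t + 6 (mod 2). As 6 is even, 13t + 6 is odd exactly when t is odd. Thus t is odd.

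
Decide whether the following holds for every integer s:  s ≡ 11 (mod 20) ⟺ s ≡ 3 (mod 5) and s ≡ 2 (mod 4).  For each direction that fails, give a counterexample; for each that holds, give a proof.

Neither direction holds.

[⇒] This fails: s = 11 gives 11 ≡ 11 (mod 20) but 11 ≡ 1 (mod 5), so the conjunction on the right does not hold.

[⇐] This fails: s = 18 satisfies both congruences on the right (18 ≡ 3 mod 5 and 18 ≡ 2 mod 4) yet 18 ≡ 18 (mod 20), not 11.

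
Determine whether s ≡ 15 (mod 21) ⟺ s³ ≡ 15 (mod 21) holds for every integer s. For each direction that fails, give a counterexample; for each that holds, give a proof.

(⇒) holds; (⇐) fails.

[⇒] Suppose s ≡ 15 (mod 21). Write s = 21j + 15. Then (21j + 15)³ = 9261j³ + 19845j² + 14175j + 3375 = 21(441j³ + 945j² + 675j + 160) + 15, so s³ ≡ 15 (mod 21).

[⇐] This fails: take s = 9. Then 9³ = 729 ≡ 15 (mod 21), yet 9 ≡ 9 (mod 21), not 15.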